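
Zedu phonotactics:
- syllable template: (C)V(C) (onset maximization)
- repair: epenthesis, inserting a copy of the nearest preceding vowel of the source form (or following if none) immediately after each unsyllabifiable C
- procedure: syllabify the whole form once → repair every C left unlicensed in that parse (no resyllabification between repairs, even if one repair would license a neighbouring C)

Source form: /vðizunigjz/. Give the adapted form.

The consonants /v/, /j/, /z/ cannot be parsed into a legal (C)V(C) syllable (at most one coda consonant is licensed; onsets are limited to one consonant).
Inserting the epenthetic vowel yields /v/ → /vi/, /j/ → /ji/, /z/ → /zi/.

viðizunigjizi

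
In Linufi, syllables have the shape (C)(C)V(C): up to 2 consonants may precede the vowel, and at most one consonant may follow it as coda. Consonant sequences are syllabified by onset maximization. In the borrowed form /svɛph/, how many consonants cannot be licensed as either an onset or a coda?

Syllabifying with onset maximization leaves /h/ stranded (at most one coda consonant is licensed; onsets may contain at most 2 consonants).

1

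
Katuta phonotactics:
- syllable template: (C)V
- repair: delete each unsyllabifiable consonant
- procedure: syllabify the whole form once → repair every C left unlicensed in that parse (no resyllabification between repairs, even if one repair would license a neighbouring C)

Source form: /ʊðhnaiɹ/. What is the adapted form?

The consonants /ð/, /h/, /ɹ/ cannot be parsed into a legal (C)V syllable (no codas are permitted; onsets are limited to one consonant).
Deleting the stranded consonants removes /ð/, /h/, /ɹ/.

ʊnai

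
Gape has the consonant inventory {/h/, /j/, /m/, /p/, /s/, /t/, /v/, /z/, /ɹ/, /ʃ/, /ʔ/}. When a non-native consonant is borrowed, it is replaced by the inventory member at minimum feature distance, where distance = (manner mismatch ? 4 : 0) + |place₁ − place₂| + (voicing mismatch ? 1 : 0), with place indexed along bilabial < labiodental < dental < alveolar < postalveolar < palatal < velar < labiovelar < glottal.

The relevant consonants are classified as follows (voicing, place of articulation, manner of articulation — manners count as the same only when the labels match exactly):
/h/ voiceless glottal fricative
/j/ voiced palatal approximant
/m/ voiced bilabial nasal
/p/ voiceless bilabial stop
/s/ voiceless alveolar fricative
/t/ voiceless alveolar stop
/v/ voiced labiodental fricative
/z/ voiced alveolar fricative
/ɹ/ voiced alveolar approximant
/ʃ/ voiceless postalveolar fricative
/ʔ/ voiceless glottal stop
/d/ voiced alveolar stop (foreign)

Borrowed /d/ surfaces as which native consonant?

/t/ is closest: same manner (stop), place distance 0 (alveolar→alveolar), voicing differs (+1); total 1. Next closest is /p/ at distance 4.

t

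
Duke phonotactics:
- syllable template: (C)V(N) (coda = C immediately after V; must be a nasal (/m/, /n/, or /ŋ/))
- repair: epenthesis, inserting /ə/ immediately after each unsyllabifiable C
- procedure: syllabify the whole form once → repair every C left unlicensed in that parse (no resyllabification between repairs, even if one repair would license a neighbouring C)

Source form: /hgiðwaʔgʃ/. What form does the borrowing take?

həgiðəwaʔəgəʃə

The consonants /h/, /ð/, /ʔ/, /g/, /ʃ/ cannot be parsed into a legal (C)V(N) syllable (only a nasal (/m/, /n/, or /ŋ/) is licensed in coda position; onsets are limited to one consonant).
Each unlicensed consonant becomes the onset of a new syllable: /h/ → /hə/, /ð/ → /ðə/, /ʔ/ → /ʔə/, /g/ → /gə/, /ʃ/ → /ʃə/.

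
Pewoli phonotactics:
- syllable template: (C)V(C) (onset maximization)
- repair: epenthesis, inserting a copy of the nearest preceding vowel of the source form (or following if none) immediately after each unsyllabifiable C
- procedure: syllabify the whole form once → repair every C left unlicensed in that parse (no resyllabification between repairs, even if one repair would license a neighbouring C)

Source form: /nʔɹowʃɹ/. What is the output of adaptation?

Under (C)V(C), the unsyllabifiable consonants are /n/, /ʔ/, /ʃ/, /ɹ/ (at most one coda consonant is licensed; onsets are limited to one consonant).
Each unlicensed consonant becomes the onset of a new syllable: /n/ → /no/, /ʔ/ → /ʔo/, /ʃ/ → /ʃo/, /ɹ/ → /ɹo/.

noʔoɹowʃoɹo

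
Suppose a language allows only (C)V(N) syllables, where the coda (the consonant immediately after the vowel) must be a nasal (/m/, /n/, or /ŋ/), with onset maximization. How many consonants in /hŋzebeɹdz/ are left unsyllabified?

Syllabifying with onset maximization leaves /h/, /ŋ/, /ɹ/, /d/, /z/ stranded (only a nasal (/m/, /n/, or /ŋ/) is licensed in coda position; onsets are limited to one consonant).

5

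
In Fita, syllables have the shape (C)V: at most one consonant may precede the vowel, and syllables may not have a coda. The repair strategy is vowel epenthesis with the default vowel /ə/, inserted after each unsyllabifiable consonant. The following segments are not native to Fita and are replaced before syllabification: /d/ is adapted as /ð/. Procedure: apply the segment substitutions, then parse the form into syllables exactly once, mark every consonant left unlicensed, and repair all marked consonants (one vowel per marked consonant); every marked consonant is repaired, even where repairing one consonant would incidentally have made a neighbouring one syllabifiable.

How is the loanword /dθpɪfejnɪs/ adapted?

ðəθəpɪfejənɪsə

Substitution: /d/ → /ð/, giving /ðθpɪfejnɪs/.
Syllabifying with onset maximization leaves /ð/, /θ/, /j/, /s/ stranded (no codas are permitted; onsets are limited to one consonant).
Inserting the epenthetic vowel yields /ð/ → /ðə/, /θ/ → /θə/, /j/ → /jə/, /s/ → /sə/.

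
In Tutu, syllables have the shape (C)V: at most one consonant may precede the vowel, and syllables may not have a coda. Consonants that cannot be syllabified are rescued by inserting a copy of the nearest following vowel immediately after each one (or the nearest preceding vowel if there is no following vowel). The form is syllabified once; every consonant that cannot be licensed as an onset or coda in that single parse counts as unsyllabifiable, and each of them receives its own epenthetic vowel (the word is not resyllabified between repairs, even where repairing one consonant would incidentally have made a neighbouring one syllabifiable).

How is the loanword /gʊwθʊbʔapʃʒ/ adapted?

gʊwʊθʊbaʔapaʃaʒa

Under (C)V, the unsyllabifiable consonants are /w/, /b/, /p/, /ʃ/, /ʒ/ (no codas are permitted; onsets are limited to one consonant).
Epenthesis after each stranded consonant: /w/ → /wʊ/, /b/ → /ba/, /p/ → /pa/, /ʃ/ → /ʃa/, /ʒ/ → /ʒa/.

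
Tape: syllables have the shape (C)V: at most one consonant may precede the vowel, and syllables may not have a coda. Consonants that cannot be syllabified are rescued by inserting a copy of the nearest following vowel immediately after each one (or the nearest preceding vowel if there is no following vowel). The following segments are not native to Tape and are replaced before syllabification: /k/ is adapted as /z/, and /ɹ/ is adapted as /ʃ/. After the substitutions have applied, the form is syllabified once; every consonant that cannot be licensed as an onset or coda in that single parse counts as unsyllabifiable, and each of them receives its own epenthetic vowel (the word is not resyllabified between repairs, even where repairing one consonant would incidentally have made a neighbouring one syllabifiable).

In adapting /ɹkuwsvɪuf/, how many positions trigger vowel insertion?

4

After substitution the input is /ʃzuwsvɪuf/.
The unsyllabifiable consonants are /ʃ/, /w/, /s/, /f/; each receives one epenthetic vowel.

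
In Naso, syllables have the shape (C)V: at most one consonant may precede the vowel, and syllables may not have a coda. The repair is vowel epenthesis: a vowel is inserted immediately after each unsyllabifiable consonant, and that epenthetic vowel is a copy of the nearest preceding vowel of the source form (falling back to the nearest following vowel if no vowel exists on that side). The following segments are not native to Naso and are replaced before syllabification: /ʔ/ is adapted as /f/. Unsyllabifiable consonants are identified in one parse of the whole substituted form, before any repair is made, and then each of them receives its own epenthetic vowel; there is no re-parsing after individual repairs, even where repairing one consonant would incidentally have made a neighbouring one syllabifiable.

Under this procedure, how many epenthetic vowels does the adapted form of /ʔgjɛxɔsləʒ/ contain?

After substitution the input is /fgjɛxɔsləʒ/.
The unsyllabifiable consonants are /f/, /g/, /s/, /ʒ/; each receives one epenthetic vowel.

4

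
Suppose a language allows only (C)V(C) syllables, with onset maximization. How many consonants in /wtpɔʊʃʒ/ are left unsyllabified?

3

Syllabifying with onset maximization leaves /w/, /t/, /ʒ/ stranded (at most one coda consonant is licensed; onsets are limited to one consonant).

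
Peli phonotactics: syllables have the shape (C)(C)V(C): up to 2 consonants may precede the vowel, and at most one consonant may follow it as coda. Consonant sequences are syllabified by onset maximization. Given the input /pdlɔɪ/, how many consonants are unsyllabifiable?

1

The consonants /p/ cannot be parsed into a legal (C)(C)V(C) syllable (at most one coda consonant is licensed; onsets may contain at most 2 consonants).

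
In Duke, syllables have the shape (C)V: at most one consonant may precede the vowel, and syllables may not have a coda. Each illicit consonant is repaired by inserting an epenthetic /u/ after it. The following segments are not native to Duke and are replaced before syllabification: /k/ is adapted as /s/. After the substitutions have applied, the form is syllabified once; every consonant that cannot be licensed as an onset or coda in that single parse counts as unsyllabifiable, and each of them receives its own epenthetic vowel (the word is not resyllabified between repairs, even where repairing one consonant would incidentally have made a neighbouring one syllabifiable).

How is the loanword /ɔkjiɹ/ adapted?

ɔsujiɹu

Substitution: /k/ → /s/, giving /ɔsjiɹ/.
The consonants /s/, /ɹ/ cannot be parsed into a legal (C)V syllable (no codas are permitted; onsets are limited to one consonant).
Each unlicensed consonant becomes the onset of a new syllable: /s/ → /su/, /ɹ/ → /ɹu/.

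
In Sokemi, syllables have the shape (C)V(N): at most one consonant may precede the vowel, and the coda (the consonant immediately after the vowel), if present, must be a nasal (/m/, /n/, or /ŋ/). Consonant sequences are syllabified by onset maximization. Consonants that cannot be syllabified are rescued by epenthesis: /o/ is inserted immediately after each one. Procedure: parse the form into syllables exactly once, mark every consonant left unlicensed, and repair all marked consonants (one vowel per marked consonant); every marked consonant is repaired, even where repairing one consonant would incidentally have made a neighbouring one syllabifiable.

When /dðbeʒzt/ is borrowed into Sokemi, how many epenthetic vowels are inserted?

The unsyllabifiable consonants are /d/, /ð/, /ʒ/, /z/, /t/; each receives one epenthetic vowel.

5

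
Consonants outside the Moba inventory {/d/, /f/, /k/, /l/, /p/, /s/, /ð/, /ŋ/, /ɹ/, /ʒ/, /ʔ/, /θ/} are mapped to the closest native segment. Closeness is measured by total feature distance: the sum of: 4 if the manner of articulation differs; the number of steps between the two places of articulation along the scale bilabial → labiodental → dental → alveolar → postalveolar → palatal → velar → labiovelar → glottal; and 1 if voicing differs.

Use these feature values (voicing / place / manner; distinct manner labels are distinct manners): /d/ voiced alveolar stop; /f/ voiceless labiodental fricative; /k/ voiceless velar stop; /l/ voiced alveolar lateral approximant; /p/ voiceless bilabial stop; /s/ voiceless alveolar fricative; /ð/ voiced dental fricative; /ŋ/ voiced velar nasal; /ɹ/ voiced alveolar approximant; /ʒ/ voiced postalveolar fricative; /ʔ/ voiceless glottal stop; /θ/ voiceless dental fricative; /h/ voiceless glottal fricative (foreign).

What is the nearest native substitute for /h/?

/ʔ/ is closest: manner differs (fricative→stop, +4), place distance 0 (glottal→glottal), same voicing; total 4. Next closest is /s/ at distance 5.

ʔ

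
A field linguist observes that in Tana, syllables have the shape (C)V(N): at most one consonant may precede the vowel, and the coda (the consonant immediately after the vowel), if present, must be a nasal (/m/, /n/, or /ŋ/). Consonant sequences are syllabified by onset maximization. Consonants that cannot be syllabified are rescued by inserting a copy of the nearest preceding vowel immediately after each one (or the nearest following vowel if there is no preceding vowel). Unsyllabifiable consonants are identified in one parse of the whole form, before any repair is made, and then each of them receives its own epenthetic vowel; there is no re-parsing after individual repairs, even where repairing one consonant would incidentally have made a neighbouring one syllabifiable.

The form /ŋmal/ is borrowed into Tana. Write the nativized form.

The consonants /ŋ/, /l/ cannot be parsed into a legal (C)V(N) syllable (only a nasal (/m/, /n/, or /ŋ/) is licensed in coda position; onsets are limited to one consonant).
Epenthesis after each stranded consonant: /ŋ/ → /ŋa/, /l/ → /la/.

ŋamala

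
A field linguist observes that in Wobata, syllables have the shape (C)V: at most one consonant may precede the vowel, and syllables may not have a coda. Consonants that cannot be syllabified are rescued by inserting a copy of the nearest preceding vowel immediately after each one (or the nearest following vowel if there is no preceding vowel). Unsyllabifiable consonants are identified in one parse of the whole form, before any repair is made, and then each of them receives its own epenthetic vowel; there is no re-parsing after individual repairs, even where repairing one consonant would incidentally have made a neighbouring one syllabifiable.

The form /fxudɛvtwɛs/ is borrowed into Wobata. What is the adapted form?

Under (C)V, the unsyllabifiable consonants are /f/, /v/, /t/, /s/ (no codas are permitted; onsets are limited to one consonant).
Inserting the epenthetic vowel yields /f/ → /fu/, /v/ → /vɛ/, /t/ → /tɛ/, /s/ → /sɛ/.

fuxudɛvɛtɛwɛsɛ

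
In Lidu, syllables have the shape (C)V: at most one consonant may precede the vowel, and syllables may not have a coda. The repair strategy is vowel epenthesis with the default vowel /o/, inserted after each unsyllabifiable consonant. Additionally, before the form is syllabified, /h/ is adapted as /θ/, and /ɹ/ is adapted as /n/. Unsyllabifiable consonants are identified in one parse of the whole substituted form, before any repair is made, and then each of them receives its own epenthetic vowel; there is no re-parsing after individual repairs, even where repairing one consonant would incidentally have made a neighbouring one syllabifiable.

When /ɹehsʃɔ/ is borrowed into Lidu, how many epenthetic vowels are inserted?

2

After substitution the input is /neθsʃɔ/.
The unsyllabifiable consonants are /θ/, /s/; each receives one epenthetic vowel.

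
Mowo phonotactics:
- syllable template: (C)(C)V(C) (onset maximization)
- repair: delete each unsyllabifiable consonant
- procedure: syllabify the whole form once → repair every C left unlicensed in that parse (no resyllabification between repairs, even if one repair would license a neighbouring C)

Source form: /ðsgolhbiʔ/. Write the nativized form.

sgolhbiʔ

Under (C)(C)V(C), the unsyllabifiable consonants are /ð/ (at most one coda consonant is licensed; onsets may contain at most 2 consonants).
Deletion applies to /ð/.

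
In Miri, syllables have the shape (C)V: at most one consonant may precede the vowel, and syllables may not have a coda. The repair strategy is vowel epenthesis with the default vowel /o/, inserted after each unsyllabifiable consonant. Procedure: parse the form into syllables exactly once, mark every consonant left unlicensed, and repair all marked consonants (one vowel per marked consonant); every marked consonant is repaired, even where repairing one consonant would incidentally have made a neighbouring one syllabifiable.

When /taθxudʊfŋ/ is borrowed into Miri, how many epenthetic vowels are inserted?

3

The unsyllabifiable consonants are /θ/, /f/, /ŋ/; each receives one epenthetic vowel.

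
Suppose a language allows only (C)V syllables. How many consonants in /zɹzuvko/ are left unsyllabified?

3

Syllabifying with onset maximization leaves /z/, /ɹ/, /v/ stranded (no codas are permitted; onsets are limited to one consonant).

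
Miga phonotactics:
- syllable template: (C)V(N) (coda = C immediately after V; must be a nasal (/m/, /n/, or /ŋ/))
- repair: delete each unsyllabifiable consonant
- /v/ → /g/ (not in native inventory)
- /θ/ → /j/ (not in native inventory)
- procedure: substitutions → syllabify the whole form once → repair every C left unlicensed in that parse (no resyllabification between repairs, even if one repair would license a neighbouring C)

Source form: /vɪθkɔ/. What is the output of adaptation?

Substitution: /v/ → /g/, /θ/ → /j/, giving /gɪjkɔ/.
Under (C)V(N), the unsyllabifiable consonants are /j/ (only a nasal (/m/, /n/, or /ŋ/) is licensed in coda position; onsets are limited to one consonant).
Each unlicensed consonant is deleted: /j/.

gɪkɔ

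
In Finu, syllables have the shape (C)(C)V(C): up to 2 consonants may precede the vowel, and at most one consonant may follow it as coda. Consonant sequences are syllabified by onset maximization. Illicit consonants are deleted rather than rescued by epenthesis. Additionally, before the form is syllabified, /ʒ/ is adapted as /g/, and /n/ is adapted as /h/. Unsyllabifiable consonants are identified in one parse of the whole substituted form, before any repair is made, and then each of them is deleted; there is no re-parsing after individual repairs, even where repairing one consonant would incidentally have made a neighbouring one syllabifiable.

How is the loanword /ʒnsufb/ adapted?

Substitution: /ʒ/ → /g/, /n/ → /h/, giving /ghsufb/.
Syllabifying with onset maximization leaves /g/, /b/ stranded (at most one coda consonant is licensed; onsets may contain at most 2 consonants).
Deleting the stranded consonants removes /g/, /b/.

hsuf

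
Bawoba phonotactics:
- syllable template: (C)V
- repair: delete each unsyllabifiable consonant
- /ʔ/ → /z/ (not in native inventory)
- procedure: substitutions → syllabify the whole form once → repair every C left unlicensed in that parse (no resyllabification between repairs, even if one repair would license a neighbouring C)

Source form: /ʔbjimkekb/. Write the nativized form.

jike

Substitution: /ʔ/ → /z/, giving /zbjimkekb/.
Syllabifying with onset maximization leaves /z/, /b/, /m/, /k/, /b/ stranded (no codas are permitted; onsets are limited to one consonant).
Deleting the stranded consonants removes /z/, /b/, /m/, /k/, /b/.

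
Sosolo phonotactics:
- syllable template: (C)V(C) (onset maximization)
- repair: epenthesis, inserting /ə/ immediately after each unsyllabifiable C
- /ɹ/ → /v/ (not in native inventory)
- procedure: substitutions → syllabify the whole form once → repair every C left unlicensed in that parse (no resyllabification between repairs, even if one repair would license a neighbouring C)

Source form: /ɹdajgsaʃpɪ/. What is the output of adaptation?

vədajgəsaʃpɪ

Substitution: /ɹ/ → /v/, giving /vdajgsaʃpɪ/.
Syllabifying with onset maximization leaves /v/, /g/ stranded (at most one coda consonant is licensed; onsets are limited to one consonant).
Inserting the epenthetic vowel yields /v/ → /və/, /g/ → /gə/.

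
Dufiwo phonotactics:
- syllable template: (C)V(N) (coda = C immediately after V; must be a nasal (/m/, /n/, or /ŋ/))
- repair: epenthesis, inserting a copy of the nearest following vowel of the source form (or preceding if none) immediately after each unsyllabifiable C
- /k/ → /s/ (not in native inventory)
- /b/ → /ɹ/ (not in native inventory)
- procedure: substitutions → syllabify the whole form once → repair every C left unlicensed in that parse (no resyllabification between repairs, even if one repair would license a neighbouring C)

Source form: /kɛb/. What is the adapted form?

Substitution: /k/ → /s/, /b/ → /ɹ/, giving /sɛɹ/.
Under (C)V(N), the unsyllabifiable consonants are /ɹ/ (only a nasal (/m/, /n/, or /ŋ/) is licensed in coda position; onsets are limited to one consonant).
Epenthesis after each stranded consonant: /ɹ/ → /ɹɛ/.

sɛɹɛ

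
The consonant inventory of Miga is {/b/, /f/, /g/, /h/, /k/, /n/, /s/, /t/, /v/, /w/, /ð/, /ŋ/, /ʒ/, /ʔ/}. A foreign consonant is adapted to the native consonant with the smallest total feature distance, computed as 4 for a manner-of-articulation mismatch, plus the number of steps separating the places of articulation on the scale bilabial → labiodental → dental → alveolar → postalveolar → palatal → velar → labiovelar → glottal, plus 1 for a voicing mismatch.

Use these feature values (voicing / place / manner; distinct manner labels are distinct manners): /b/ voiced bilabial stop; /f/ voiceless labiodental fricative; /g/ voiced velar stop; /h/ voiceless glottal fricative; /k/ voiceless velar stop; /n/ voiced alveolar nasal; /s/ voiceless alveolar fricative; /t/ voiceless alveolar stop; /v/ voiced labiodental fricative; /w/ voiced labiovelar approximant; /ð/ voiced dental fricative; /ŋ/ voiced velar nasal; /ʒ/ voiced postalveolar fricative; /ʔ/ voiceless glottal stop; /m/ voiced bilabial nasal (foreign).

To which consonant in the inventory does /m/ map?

n

/n/ is closest: same manner (nasal), place distance 3 (bilabial→alveolar), same voicing; total 3. Next closest is /b/ at distance 4.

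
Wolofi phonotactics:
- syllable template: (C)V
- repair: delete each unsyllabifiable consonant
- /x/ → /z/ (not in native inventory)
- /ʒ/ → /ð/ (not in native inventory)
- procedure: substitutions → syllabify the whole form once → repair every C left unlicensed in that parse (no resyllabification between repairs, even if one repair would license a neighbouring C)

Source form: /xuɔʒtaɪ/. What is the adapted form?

zuɔtaɪ

Substitution: /x/ → /z/, /ʒ/ → /ð/, giving /zuɔðtaɪ/.
Under (C)V, the unsyllabifiable consonants are /ð/ (no codas are permitted; onsets are limited to one consonant).
Deletion applies to /ð/.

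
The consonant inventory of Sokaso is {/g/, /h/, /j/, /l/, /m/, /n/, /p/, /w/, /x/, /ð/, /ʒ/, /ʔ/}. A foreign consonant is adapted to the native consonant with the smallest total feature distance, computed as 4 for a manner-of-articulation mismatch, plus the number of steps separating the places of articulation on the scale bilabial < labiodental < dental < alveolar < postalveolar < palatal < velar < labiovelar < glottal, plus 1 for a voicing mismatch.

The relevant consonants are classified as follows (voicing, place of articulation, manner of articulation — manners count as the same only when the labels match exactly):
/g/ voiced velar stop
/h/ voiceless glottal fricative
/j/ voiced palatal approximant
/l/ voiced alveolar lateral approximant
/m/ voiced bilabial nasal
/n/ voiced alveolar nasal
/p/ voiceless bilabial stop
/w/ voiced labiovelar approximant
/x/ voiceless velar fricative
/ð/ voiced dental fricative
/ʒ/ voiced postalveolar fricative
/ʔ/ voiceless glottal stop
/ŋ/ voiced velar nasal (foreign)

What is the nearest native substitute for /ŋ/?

n

/n/ is closest: same manner (nasal), place distance 3 (velar→alveolar), same voicing; total 3. Next closest is /g/ at distance 4.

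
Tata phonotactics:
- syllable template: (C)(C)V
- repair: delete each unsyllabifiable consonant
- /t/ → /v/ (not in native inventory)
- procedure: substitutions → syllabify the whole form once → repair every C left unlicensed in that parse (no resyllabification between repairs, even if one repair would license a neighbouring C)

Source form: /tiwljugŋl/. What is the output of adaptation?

Substitution: /t/ → /v/, giving /viwljugŋl/.
Under (C)(C)V, the unsyllabifiable consonants are /w/, /g/, /ŋ/, /l/ (no codas are permitted; onsets may contain at most 2 consonants).
Each unlicensed consonant is deleted: /w/, /g/, /ŋ/, /l/.

vilju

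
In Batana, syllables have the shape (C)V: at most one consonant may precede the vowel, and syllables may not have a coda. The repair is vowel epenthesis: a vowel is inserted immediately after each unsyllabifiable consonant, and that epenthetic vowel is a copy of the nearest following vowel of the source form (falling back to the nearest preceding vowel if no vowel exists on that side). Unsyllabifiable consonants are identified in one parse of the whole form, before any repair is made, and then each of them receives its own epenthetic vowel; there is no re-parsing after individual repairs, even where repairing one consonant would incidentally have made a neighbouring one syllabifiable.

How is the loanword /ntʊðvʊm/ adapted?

nʊtʊðʊvʊmʊ

Syllabifying with onset maximization leaves /n/, /ð/, /m/ stranded (no codas are permitted; onsets are limited to one consonant).
Inserting the epenthetic vowel yields /n/ → /nʊ/, /ð/ → /ðʊ/, /m/ → /mʊ/.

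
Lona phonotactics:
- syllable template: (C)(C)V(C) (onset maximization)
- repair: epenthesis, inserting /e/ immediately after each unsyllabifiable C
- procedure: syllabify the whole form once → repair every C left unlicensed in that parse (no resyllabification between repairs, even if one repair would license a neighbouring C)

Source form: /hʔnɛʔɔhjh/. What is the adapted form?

Under (C)(C)V(C), the unsyllabifiable consonants are /h/, /j/, /h/ (at most one coda consonant is licensed; onsets may contain at most 2 consonants).
Inserting the epenthetic vowel yields /h/ → /he/, /j/ → /je/, /h/ → /he/.

heʔnɛʔɔhjehe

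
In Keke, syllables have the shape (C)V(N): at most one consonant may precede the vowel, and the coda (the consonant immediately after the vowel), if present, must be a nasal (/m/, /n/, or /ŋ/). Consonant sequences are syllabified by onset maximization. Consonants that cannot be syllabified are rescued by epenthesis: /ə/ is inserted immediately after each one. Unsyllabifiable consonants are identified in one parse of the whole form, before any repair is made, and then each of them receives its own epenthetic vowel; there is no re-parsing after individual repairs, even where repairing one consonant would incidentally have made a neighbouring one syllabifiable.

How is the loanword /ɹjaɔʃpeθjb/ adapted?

Under (C)V(N), the unsyllabifiable consonants are /ɹ/, /ʃ/, /θ/, /j/, /b/ (only a nasal (/m/, /n/, or /ŋ/) is licensed in coda position; onsets are limited to one consonant).
Epenthesis after each stranded consonant: /ɹ/ → /ɹə/, /ʃ/ → /ʃə/, /θ/ → /θə/, /j/ → /jə/, /b/ → /bə/.

ɹəjaɔʃəpeθəjəbə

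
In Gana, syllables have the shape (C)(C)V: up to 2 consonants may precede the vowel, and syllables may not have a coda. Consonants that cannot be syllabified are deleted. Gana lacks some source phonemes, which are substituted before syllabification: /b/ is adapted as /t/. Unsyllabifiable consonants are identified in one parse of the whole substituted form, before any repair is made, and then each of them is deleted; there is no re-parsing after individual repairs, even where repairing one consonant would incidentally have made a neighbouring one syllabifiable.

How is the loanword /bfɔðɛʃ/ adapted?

tfɔðɛ

Substitution: /b/ → /t/, giving /tfɔðɛʃ/.
The consonants /ʃ/ cannot be parsed into a legal (C)(C)V syllable (no codas are permitted; onsets may contain at most 2 consonants).
Deleting the stranded consonants removes /ʃ/.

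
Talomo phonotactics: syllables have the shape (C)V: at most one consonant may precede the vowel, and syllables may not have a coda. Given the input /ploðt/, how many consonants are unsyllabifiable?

3

Under (C)V, the unsyllabifiable consonants are /p/, /ð/, /t/ (no codas are permitted; onsets are limited to one consonant).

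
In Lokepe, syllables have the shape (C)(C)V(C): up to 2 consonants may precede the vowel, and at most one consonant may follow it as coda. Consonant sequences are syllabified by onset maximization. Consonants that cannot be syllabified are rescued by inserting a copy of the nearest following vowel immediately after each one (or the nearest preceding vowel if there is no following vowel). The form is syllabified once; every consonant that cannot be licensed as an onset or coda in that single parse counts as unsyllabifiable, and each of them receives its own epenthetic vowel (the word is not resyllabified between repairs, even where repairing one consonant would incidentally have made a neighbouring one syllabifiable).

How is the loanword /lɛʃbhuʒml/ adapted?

Syllabifying with onset maximization leaves /m/, /l/ stranded (at most one coda consonant is licensed; onsets may contain at most 2 consonants).
Inserting the epenthetic vowel yields /m/ → /mu/, /l/ → /lu/.

lɛʃbhuʒmulu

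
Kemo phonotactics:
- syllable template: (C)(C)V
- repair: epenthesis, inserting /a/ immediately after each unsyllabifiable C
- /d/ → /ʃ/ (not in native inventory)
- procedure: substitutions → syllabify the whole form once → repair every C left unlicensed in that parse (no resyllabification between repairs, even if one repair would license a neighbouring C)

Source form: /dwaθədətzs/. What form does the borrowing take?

Substitution: /d/ → /ʃ/, giving /ʃwaθəʃətzs/.
Under (C)(C)V, the unsyllabifiable consonants are /t/, /z/, /s/ (no codas are permitted; onsets may contain at most 2 consonants).
Each unlicensed consonant becomes the onset of a new syllable: /t/ → /ta/, /z/ → /za/, /s/ → /sa/.

ʃwaθəʃətazasa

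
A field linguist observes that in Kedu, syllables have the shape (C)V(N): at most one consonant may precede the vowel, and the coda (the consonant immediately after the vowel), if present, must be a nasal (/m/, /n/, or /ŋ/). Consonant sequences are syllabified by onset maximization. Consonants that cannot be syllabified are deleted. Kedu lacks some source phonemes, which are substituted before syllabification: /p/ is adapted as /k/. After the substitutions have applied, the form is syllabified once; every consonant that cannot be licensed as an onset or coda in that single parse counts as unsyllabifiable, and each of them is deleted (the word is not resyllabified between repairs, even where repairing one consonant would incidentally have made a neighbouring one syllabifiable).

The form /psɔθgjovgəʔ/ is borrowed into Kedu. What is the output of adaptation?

Substitution: /p/ → /k/, giving /ksɔθgjovgəʔ/.
Under (C)V(N), the unsyllabifiable consonants are /k/, /θ/, /g/, /v/, /ʔ/ (only a nasal (/m/, /n/, or /ŋ/) is licensed in coda position; onsets are limited to one consonant).
Deleting the stranded consonants removes /k/, /θ/, /g/, /v/, /ʔ/.

sɔjogə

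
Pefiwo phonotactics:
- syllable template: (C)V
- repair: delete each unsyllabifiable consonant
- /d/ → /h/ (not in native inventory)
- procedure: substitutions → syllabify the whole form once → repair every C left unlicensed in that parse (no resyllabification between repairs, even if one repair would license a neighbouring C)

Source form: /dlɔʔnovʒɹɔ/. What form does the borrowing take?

lɔnoɹɔ

Substitution: /d/ → /h/, giving /hlɔʔnovʒɹɔ/.
Syllabifying with onset maximization leaves /h/, /ʔ/, /v/, /ʒ/ stranded (no codas are permitted; onsets are limited to one consonant).
Deletion applies to /h/, /ʔ/, /v/, /ʒ/.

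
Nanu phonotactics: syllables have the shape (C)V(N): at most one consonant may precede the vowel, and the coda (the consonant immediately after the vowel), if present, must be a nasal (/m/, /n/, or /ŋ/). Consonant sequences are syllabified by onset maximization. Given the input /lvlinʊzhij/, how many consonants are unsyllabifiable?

The consonants /l/, /v/, /z/, /j/ cannot be parsed into a legal (C)V(N) syllable (only a nasal (/m/, /n/, or /ŋ/) is licensed in coda position; onsets are limited to one consonant).

4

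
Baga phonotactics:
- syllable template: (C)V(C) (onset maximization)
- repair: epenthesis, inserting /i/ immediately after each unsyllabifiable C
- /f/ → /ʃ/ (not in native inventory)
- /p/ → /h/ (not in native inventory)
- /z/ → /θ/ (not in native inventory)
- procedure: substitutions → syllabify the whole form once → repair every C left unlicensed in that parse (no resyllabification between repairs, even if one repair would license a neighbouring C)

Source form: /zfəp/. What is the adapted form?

Substitution: /z/ → /θ/, /f/ → /ʃ/, /p/ → /h/, giving /θʃəh/.
Under (C)V(C), the unsyllabifiable consonants are /θ/ (at most one coda consonant is licensed; onsets are limited to one consonant).
Inserting the epenthetic vowel yields /θ/ → /θi/.

θiʃəh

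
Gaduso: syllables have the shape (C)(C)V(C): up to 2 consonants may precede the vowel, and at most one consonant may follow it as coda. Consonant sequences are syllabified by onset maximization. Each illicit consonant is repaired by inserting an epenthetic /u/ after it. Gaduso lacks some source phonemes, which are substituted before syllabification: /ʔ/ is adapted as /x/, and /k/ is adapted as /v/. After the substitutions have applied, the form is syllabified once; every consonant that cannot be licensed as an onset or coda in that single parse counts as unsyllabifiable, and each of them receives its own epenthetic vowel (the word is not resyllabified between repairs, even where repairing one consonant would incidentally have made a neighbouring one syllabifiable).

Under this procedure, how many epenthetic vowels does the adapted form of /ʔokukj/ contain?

1

After substitution the input is /xovuvj/.
The unsyllabifiable consonants are /j/; each receives one epenthetic vowel.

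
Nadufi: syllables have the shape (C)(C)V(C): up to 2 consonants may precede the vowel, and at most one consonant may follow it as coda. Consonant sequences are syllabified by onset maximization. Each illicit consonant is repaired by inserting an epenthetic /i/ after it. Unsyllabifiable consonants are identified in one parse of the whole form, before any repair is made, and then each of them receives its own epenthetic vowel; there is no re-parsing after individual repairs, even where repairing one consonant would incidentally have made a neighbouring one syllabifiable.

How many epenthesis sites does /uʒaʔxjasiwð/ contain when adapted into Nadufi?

1

The unsyllabifiable consonants are /ð/; each receives one epenthetic vowel.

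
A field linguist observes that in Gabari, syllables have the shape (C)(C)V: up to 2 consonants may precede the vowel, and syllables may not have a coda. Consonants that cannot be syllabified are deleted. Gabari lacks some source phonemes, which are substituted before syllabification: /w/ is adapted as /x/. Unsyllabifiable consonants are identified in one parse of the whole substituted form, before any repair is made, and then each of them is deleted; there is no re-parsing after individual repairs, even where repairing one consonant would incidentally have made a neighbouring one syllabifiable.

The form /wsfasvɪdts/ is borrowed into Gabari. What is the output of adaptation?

Substitution: /w/ → /x/, giving /xsfasvɪdts/.
Syllabifying with onset maximization leaves /x/, /d/, /t/, /s/ stranded (no codas are permitted; onsets may contain at most 2 consonants).
Deletion applies to /x/, /d/, /t/, /s/.

sfasvɪ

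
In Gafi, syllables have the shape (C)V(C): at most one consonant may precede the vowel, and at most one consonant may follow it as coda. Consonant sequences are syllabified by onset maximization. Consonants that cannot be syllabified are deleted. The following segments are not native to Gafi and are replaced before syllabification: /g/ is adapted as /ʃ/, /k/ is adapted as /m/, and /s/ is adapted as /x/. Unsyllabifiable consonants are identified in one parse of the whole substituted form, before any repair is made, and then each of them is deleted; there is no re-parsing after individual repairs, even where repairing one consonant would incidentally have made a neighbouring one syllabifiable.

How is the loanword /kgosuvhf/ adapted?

Substitution: /k/ → /m/, /g/ → /ʃ/, /s/ → /x/, giving /mʃoxuvhf/.
Syllabifying with onset maximization leaves /m/, /h/, /f/ stranded (at most one coda consonant is licensed; onsets are limited to one consonant).
Deleting the stranded consonants removes /m/, /h/, /f/.

ʃoxuv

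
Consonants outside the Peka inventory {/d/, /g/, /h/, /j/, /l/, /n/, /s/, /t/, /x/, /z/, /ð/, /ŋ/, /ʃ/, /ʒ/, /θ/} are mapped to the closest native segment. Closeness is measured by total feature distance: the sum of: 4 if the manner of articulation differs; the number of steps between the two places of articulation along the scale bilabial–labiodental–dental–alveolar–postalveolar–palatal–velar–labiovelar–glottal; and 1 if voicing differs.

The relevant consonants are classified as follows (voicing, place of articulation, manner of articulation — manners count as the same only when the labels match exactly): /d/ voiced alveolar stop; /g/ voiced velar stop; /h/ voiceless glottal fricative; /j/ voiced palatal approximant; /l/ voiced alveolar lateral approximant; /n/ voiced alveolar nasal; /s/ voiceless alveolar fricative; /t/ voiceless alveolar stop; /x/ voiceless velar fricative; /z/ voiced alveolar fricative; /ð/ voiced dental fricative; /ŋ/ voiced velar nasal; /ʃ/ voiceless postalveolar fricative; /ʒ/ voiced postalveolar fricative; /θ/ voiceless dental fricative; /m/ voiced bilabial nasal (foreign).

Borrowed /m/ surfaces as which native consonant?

/n/ is closest: same manner (nasal), place distance 3 (bilabial→alveolar), same voicing; total 3. Next closest is /ð/ at distance 6.

n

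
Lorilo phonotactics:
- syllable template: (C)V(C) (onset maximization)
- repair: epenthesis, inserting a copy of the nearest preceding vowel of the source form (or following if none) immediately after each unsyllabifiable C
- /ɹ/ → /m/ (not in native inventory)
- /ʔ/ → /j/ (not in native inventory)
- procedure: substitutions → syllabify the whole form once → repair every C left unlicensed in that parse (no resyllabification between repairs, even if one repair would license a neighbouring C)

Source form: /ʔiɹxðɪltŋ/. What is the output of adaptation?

jimxiðɪltɪŋɪ

Substitution: /ʔ/ → /j/, /ɹ/ → /m/, giving /jimxðɪltŋ/.
Under (C)V(C), the unsyllabifiable consonants are /x/, /t/, /ŋ/ (at most one coda consonant is licensed; onsets are limited to one consonant).
Epenthesis after each stranded consonant: /x/ → /xi/, /t/ → /tɪ/, /ŋ/ → /ŋɪ/.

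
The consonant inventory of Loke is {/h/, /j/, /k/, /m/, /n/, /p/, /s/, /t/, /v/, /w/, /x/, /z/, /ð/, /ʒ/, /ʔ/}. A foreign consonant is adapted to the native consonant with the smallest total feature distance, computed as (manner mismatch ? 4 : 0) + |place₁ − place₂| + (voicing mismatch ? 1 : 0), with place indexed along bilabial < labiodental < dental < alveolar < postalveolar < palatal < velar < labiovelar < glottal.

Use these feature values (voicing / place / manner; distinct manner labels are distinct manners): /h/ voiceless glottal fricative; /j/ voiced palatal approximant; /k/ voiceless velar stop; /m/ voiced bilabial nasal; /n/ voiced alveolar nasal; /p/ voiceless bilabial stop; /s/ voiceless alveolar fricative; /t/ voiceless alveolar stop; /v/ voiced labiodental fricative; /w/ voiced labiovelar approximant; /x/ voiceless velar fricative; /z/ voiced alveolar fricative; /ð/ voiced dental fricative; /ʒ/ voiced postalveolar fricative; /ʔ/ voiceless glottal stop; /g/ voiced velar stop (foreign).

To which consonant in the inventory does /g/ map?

/k/ is closest: same manner (stop), place distance 0 (velar→velar), voicing differs (+1); total 1. Next closest is /ʔ/ at distance 3.

k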